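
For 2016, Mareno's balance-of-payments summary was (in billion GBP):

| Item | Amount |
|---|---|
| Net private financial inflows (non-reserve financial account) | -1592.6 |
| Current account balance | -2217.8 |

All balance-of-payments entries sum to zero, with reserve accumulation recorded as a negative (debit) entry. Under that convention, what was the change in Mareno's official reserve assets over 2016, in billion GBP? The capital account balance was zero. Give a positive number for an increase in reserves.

-3810.4

Official reserve transactions balance = -((-2217.8) + (-1592.6)) = 3810.4
An accumulation of reserves is recorded as a debit (negative entry), so the change in the stock of reserves is the negative of that balance.
Change in official reserves = -(3810.4) = -3810.4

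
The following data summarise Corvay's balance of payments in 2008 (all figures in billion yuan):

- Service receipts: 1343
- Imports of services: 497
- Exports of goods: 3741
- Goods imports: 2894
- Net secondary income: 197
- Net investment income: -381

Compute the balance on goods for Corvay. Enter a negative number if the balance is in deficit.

847

Goods balance = 3741 - 2894 = 847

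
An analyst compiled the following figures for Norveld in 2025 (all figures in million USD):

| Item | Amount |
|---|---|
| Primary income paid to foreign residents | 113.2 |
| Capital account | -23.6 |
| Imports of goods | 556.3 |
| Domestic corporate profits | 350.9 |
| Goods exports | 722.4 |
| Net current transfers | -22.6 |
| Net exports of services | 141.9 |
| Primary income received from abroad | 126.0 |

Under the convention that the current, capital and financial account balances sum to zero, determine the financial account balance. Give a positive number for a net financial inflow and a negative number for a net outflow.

Goods balance = 722.4 - 556.3 = 166.1
Services balance = 141.9
Trade balance (goods + services) = 166.1 + 141.9 = 308.0
Net primary income = 126.0 - 113.2 = 12.8
Net secondary income = -22.6
Current account = 308.0 + 12.8 + (-22.6) = 298.2
Financial account = -(298.2 + (-23.6)) = -274.6

-274.6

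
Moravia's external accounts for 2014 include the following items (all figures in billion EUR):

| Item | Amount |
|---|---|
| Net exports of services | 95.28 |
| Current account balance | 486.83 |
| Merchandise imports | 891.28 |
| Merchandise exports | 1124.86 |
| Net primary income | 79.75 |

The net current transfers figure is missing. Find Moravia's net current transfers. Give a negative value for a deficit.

78.22

Current account = goods balance + services balance + net primary income + net secondary income
Sum of the known components = 408.61
Net current transfers = CA - (known components) = 486.83 - 408.61 = 78.22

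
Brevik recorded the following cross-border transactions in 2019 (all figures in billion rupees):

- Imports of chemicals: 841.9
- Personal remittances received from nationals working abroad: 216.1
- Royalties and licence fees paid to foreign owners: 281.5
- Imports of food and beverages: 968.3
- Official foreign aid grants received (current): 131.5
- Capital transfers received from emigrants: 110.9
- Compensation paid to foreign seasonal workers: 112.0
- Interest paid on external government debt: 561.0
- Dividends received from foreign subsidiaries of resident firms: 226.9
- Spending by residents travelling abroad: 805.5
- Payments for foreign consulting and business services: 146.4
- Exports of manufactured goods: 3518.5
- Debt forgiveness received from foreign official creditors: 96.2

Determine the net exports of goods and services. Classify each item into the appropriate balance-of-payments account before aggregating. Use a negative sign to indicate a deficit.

Goods: -968.3 + 3518.5 - 841.9 = 1708.3
Services: -805.5 - 146.4 - 281.5 = -1233.4
Trade balance = 1708.3 + (-1233.4) = 474.9
(Excluded from the trade balance — secondary income: personal remittances received from nationals working abroad 216.1, official foreign aid grants received (current) 131.5; capital account: capital transfers received from emigrants 110.9, debt forgiveness received from foreign official creditors 96.2; primary income: compensation paid to foreign seasonal workers 112.0, interest paid on external government debt 561.0, dividends received from foreign subsidiaries of resident firms 226.9.)

474.9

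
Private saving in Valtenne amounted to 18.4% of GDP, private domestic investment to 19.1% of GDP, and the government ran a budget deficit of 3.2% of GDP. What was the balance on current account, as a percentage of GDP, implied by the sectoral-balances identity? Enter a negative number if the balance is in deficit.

By the sectoral-balances identity, CA = (S_private - I) + (T - G).
Private balance = 18.4 - 19.1 = -0.7
Government balance (T - G) = -3.2
CA = -0.7 + (-3.2) = -3.9

-3.9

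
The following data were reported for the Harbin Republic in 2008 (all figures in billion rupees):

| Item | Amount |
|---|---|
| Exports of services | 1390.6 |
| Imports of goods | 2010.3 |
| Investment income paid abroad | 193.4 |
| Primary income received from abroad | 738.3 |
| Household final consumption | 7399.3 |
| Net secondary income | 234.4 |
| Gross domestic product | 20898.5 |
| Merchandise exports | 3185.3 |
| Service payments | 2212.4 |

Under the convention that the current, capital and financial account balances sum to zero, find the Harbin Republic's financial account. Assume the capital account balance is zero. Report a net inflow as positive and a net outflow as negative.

-1132.5

Goods balance = 3185.3 - 2010.3 = 1175.0
Services balance = 1390.6 - 2212.4 = -821.8
Trade balance (goods + services) = 1175.0 + (-821.8) = 353.2
Net primary income = 738.3 - 193.4 = 544.9
Net secondary income = 234.4
Current account = 353.2 + 544.9 + 234.4 = 1132.5
Financial account = -(1132.5) = -1132.5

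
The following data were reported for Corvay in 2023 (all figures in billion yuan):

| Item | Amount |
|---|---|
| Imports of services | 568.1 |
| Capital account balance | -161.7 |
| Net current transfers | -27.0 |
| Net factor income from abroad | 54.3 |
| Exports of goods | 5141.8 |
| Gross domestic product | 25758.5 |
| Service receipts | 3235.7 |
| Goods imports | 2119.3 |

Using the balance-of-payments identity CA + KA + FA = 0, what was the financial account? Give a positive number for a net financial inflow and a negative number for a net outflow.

Goods balance = 5141.8 - 2119.3 = 3022.5
Services balance = 3235.7 - 568.1 = 2667.6
Trade balance (goods + services) = 3022.5 + 2667.6 = 5690.1
Net primary income = 54.3
Net secondary income = -27.0
Current account = 5690.1 + 54.3 + (-27.0) = 5717.4
Financial account = -(5717.4 + (-161.7)) = -5555.7

-5555.7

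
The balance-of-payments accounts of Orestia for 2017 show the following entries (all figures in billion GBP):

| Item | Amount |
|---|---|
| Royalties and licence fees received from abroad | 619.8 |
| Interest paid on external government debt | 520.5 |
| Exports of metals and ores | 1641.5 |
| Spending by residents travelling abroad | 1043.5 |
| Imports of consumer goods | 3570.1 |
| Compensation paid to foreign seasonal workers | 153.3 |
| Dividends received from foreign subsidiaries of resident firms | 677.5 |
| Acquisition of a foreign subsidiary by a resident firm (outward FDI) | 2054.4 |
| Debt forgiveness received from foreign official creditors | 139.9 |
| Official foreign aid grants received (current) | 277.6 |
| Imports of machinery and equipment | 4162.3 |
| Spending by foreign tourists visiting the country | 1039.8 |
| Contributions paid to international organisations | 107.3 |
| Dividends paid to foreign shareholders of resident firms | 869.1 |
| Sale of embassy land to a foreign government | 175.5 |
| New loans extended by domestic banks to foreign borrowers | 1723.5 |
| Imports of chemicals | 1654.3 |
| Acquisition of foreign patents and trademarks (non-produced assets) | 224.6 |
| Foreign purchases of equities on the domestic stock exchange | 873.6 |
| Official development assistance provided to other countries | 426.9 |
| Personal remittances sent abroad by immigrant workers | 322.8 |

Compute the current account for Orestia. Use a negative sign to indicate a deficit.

-8573.9

Goods: -1654.3 + 1641.5 - 4162.3 - 3570.1 = -7745.2
Services: -1043.5 + 1039.8 + 619.8 = 616.1
Primary income: 677.5 - 869.1 - 520.5 - 153.3 = -865.4
Secondary income: 277.6 - 322.8 - 426.9 - 107.3 = -579.4
Current account = (-7745.2) + 616.1 + (-865.4) + (-579.4) = -8573.9
(Excluded from the current account — financial account: acquisition of a foreign subsidiary by a resident firm (outward FDI) 2054.4, new loans extended by domestic banks to foreign borrowers 1723.5, foreign purchases of equities on the domestic stock exchange 873.6; capital account: debt forgiveness received from foreign official creditors 139.9, sale of embassy land to a foreign government 175.5, acquisition of foreign patents and trademarks (non-produced assets) 224.6.)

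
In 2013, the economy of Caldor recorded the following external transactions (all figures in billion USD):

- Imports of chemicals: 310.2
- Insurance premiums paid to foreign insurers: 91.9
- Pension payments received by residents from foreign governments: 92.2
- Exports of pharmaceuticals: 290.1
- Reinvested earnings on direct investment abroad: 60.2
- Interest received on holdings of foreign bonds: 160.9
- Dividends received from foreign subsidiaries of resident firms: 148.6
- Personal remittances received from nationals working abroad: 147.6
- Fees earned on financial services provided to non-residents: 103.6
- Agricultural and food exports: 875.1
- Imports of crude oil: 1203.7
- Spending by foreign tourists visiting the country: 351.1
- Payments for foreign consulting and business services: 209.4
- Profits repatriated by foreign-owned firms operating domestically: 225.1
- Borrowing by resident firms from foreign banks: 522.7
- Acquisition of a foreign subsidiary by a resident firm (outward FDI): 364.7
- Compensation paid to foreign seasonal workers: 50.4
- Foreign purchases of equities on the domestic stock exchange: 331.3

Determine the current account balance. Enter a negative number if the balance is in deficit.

Goods: 290.1 + 875.1 - 310.2 - 1203.7 = -348.7
Services: -209.4 + 351.1 + 103.6 - 91.9 = 153.4
Primary income: -225.1 + 148.6 + 60.2 + 160.9 - 50.4 = 94.2
Secondary income: 92.2 + 147.6 = 239.8
Current account = (-348.7) + 153.4 + 94.2 + 239.8 = 138.7
(Excluded from the current account — financial account: borrowing by resident firms from foreign banks 522.7, acquisition of a foreign subsidiary by a resident firm (outward FDI) 364.7, foreign purchases of equities on the domestic stock exchange 331.3.)

138.7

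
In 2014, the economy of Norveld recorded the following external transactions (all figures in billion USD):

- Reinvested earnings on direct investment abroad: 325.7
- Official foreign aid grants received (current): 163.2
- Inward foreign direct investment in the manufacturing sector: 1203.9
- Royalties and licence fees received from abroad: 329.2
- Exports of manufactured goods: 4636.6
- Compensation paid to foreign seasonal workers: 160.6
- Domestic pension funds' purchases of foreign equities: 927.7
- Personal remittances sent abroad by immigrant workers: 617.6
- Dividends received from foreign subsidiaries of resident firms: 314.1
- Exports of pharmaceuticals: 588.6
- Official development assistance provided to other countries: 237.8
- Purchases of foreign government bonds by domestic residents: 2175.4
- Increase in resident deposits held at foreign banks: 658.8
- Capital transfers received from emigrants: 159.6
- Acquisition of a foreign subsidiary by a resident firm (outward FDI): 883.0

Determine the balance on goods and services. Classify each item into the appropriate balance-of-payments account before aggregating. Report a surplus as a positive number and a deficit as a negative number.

Goods: 588.6 + 4636.6 = 5225.2
Services: 329.2
Trade balance = 5225.2 + 329.2 = 5554.4
(Excluded from the trade balance — primary income: reinvested earnings on direct investment abroad 325.7, compensation paid to foreign seasonal workers 160.6, dividends received from foreign subsidiaries of resident firms 314.1; secondary income: official foreign aid grants received (current) 163.2, personal remittances sent abroad by immigrant workers 617.6, official development assistance provided to other countries 237.8; financial account: inward foreign direct investment in the manufacturing sector 1203.9, domestic pension funds' purchases of foreign equities 927.7, purchases of foreign government bonds by domestic residents 2175.4, increase in resident deposits held at foreign banks 658.8, acquisition of a foreign subsidiary by a resident firm (outward FDI) 883.0; capital account: capital transfers received from emigrants 159.6.)

5554.4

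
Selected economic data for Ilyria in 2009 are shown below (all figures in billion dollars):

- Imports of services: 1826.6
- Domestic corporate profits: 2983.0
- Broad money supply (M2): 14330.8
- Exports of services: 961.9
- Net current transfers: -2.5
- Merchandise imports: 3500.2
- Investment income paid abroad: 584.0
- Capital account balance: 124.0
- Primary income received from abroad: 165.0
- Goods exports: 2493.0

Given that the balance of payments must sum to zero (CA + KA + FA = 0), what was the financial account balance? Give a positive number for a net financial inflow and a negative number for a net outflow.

Goods balance = 2493.0 - 3500.2 = -1007.2
Services balance = 961.9 - 1826.6 = -864.7
Trade balance (goods + services) = -1007.2 + (-864.7) = -1871.9
Net primary income = 165.0 - 584.0 = -419.0
Net secondary income = -2.5
Current account = -1871.9 + (-419.0) + (-2.5) = -2293.4
Financial account = -(-2293.4 + 124.0) = 2169.4

2169.4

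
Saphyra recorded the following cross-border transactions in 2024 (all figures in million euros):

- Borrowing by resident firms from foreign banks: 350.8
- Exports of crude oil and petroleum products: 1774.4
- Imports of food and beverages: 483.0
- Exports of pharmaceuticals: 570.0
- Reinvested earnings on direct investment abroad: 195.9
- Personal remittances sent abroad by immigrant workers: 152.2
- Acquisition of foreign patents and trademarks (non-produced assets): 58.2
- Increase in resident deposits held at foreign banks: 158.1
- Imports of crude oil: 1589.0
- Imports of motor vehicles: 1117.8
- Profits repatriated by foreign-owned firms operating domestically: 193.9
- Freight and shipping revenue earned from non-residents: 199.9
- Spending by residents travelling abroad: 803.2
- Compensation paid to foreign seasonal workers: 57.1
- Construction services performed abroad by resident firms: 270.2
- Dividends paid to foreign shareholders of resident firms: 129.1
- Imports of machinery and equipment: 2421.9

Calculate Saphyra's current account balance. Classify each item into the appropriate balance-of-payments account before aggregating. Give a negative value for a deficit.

-3936.8

Goods: -1589.0 - 1117.8 + 1774.4 - 2421.9 + 570.0 - 483.0 = -3267.3
Services: -803.2 + 199.9 + 270.2 = -333.1
Primary income: -57.1 - 129.1 - 193.9 + 195.9 = -184.2
Secondary income: -152.2
Current account = (-3267.3) + (-333.1) + (-184.2) + (-152.2) = -3936.8
(Excluded from the current account — financial account: borrowing by resident firms from foreign banks 350.8, increase in resident deposits held at foreign banks 158.1; capital account: acquisition of foreign patents and trademarks (non-produced assets) 58.2.)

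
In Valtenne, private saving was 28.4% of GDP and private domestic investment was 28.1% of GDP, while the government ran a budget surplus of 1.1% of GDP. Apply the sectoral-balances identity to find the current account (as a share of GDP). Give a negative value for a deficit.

By the sectoral-balances identity, CA = (S_private - I) + (T - G).
Private balance = 28.4 - 28.1 = 0.3
Government balance (T - G) = 1.1
CA = 0.3 + 1.1 = 1.4

1.4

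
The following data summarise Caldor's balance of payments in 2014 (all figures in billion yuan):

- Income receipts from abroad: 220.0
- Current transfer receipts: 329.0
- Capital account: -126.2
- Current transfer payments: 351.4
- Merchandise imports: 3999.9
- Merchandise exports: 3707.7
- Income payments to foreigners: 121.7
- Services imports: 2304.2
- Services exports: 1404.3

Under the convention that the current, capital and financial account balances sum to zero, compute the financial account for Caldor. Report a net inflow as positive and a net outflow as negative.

1242.4

Goods balance = 3707.7 - 3999.9 = -292.2
Services balance = 1404.3 - 2304.2 = -899.9
Trade balance (goods + services) = -292.2 + (-899.9) = -1192.1
Net primary income = 220.0 - 121.7 = 98.3
Net secondary income = 329.0 - 351.4 = -22.4
Current account = -1192.1 + 98.3 + (-22.4) = -1116.2
Financial account = -(-1116.2 + (-126.2)) = 1242.4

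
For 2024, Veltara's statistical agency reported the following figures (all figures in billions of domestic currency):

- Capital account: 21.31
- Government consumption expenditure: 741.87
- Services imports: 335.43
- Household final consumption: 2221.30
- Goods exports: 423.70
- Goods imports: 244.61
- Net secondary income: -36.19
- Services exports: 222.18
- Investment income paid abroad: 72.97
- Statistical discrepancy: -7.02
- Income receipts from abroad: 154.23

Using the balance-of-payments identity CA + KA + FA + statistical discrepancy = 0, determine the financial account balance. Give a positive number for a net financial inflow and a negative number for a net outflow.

Goods balance = 423.70 - 244.61 = 179.09
Services balance = 222.18 - 335.43 = -113.25
Trade balance (goods + services) = 179.09 + (-113.25) = 65.84
Net primary income = 154.23 - 72.97 = 81.26
Net secondary income = -36.19
Current account = 65.84 + 81.26 + (-36.19) = 110.91
Financial account = -(110.91 + 21.31 + (-7.02)) = -125.20

-125.20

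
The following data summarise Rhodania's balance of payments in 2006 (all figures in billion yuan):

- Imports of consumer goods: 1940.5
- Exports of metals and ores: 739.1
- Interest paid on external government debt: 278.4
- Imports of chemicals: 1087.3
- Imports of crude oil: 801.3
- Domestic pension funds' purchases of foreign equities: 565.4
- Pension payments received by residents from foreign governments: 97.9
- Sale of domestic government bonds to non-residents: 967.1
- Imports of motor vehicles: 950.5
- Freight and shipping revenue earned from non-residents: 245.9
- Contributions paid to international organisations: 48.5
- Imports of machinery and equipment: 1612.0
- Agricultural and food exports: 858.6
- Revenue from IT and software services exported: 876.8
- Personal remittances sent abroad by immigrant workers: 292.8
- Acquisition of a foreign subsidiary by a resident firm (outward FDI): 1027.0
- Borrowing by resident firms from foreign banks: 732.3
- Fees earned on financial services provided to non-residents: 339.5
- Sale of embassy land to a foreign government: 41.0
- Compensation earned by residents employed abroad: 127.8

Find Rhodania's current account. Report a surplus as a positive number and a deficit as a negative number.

Goods: 739.1 - 1087.3 - 801.3 - 1612.0 + 858.6 - 950.5 - 1940.5 = -4793.9
Services: 245.9 + 339.5 + 876.8 = 1462.2
Primary income: -278.4 + 127.8 = -150.6
Secondary income: -48.5 - 292.8 + 97.9 = -243.4
Current account = (-4793.9) + 1462.2 + (-150.6) + (-243.4) = -3725.7
(Excluded from the current account — financial account: domestic pension funds' purchases of foreign equities 565.4, sale of domestic government bonds to non-residents 967.1, acquisition of a foreign subsidiary by a resident firm (outward FDI) 1027.0, borrowing by resident firms from foreign banks 732.3; capital account: sale of embassy land to a foreign government 41.0.)

-3725.7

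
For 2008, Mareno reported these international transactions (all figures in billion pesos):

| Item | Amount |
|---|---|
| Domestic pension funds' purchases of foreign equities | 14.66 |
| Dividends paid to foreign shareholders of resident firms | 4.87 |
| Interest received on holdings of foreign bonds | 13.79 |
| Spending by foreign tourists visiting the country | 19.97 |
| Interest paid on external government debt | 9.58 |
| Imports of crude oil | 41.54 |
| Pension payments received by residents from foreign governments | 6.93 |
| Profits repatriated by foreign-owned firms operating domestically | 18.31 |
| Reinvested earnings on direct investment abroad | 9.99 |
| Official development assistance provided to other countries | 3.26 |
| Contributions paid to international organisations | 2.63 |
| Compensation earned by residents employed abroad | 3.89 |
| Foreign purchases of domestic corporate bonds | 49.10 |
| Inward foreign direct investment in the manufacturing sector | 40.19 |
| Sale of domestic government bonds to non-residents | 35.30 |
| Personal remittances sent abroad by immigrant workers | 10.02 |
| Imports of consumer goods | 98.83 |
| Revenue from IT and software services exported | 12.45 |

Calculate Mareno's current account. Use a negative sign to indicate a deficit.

Goods: -98.83 - 41.54 = -140.37
Services: 12.45 + 19.97 = 32.42
Primary income: 13.79 + 9.99 + 3.89 - 18.31 - 9.58 - 4.87 = -5.09
Secondary income: -10.02 - 2.63 - 3.26 + 6.93 = -8.98
Current account = (-140.37) + 32.42 + (-5.09) + (-8.98) = -122.02
(Excluded from the current account — financial account: domestic pension funds' purchases of foreign equities 14.66, foreign purchases of domestic corporate bonds 49.10, inward foreign direct investment in the manufacturing sector 40.19, sale of domestic government bonds to non-residents 35.30.)

-122.02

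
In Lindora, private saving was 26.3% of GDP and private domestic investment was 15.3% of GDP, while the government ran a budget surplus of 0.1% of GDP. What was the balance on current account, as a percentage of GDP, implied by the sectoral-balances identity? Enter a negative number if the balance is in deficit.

11.1

By the sectoral-balances identity, CA = (S_private - I) + (T - G).
Private balance = 26.3 - 15.3 = 11.0
Government balance (T - G) = 0.1
CA = 11.0 + 0.1 = 11.1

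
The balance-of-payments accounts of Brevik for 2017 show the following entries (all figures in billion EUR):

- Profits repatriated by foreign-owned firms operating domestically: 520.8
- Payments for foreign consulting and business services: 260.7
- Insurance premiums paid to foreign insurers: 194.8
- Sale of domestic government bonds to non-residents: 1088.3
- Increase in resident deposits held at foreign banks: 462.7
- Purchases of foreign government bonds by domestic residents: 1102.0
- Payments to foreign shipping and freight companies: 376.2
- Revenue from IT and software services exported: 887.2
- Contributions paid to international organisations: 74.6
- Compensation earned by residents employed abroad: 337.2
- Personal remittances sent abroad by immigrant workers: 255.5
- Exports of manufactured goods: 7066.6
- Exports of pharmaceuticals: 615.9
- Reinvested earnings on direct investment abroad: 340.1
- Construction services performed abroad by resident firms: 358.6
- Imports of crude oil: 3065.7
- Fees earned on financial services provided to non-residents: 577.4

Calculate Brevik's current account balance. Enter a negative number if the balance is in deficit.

Goods: 615.9 - 3065.7 + 7066.6 = 4616.8
Services: 577.4 + 887.2 + 358.6 - 376.2 - 260.7 - 194.8 = 991.5
Primary income: -520.8 + 337.2 + 340.1 = 156.5
Secondary income: -255.5 - 74.6 = -330.1
Current account = 4616.8 + 991.5 + 156.5 + (-330.1) = 5434.7
(Excluded from the current account — financial account: sale of domestic government bonds to non-residents 1088.3, increase in resident deposits held at foreign banks 462.7, purchases of foreign government bonds by domestic residents 1102.0.)

5434.7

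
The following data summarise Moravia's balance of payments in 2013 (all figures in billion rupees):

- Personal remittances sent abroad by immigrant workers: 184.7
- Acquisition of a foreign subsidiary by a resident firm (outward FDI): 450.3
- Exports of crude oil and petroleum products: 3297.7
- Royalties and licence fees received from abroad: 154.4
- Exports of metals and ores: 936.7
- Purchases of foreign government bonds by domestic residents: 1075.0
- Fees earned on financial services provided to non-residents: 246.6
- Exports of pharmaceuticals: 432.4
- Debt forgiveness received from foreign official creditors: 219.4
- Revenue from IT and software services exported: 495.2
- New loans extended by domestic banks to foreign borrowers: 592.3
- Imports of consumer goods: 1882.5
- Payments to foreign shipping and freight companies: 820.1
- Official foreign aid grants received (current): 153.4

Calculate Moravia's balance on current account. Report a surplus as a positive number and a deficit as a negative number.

2829.1

Goods: -1882.5 + 3297.7 + 432.4 + 936.7 = 2784.3
Services: 154.4 + 495.2 + 246.6 - 820.1 = 76.1
Secondary income: -184.7 + 153.4 = -31.3
Current account = 2784.3 + 76.1 + (-31.3) = 2829.1
(Excluded from the current account — financial account: acquisition of a foreign subsidiary by a resident firm (outward FDI) 450.3, purchases of foreign government bonds by domestic residents 1075.0, new loans extended by domestic banks to foreign borrowers 592.3; capital account: debt forgiveness received from foreign official creditors 219.4.)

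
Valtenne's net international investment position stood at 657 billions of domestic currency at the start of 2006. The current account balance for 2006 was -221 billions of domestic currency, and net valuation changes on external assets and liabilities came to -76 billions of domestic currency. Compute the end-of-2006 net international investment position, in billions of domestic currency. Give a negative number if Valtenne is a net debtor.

Change in NIIP = current account + net valuation change = -221 + (-76) = -297
End-of-year NIIP = 657 + (-297) = 360

360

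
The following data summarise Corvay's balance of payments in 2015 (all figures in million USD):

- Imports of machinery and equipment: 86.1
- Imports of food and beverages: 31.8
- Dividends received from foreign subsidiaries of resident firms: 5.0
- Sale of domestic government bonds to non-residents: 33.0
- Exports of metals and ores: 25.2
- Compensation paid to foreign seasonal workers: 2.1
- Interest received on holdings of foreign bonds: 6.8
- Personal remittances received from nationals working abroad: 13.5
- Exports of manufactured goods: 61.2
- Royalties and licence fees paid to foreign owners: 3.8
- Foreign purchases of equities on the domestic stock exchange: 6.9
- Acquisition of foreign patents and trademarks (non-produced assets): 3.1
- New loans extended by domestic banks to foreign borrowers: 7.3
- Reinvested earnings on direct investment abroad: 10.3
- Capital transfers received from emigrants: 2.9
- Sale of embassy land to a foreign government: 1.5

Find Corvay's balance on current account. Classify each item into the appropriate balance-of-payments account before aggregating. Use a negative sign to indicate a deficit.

-1.8

Goods: 25.2 - 31.8 - 86.1 + 61.2 = -31.5
Services: -3.8
Primary income: 10.3 + 6.8 - 2.1 + 5.0 = 20.0
Secondary income: 13.5
Current account = (-31.5) + (-3.8) + 20.0 + 13.5 = -1.8
(Excluded from the current account — financial account: sale of domestic government bonds to non-residents 33.0, foreign purchases of equities on the domestic stock exchange 6.9, new loans extended by domestic banks to foreign borrowers 7.3; capital account: acquisition of foreign patents and trademarks (non-produced assets) 3.1, capital transfers received from emigrants 2.9, sale of embassy land to a foreign government 1.5.)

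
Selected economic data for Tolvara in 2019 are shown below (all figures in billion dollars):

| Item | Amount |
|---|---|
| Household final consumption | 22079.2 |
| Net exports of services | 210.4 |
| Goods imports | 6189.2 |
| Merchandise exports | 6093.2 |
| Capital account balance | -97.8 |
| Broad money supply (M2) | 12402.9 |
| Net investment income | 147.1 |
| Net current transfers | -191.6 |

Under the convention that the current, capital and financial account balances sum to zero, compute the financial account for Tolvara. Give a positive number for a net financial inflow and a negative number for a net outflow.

Goods balance = 6093.2 - 6189.2 = -96.0
Services balance = 210.4
Trade balance (goods + services) = -96.0 + 210.4 = 114.4
Net primary income = 147.1
Net secondary income = -191.6
Current account = 114.4 + 147.1 + (-191.6) = 69.9
Financial account = -(69.9 + (-97.8)) = 27.9

27.9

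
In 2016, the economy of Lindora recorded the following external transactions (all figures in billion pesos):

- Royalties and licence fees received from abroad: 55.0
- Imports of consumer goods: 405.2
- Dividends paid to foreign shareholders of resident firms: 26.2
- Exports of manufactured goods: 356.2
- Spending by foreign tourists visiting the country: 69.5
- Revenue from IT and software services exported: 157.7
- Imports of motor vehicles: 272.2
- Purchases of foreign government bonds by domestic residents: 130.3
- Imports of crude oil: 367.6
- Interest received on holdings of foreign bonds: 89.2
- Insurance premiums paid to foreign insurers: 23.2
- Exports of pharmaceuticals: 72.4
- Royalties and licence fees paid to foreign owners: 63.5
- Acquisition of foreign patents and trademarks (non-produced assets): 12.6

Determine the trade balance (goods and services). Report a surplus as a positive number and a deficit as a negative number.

-420.9

Goods: 72.4 + 356.2 - 405.2 - 272.2 - 367.6 = -616.4
Services: 157.7 - 23.2 + 55.0 - 63.5 + 69.5 = 195.5
Trade balance = -616.4 + 195.5 = -420.9
(Excluded from the trade balance — primary income: dividends paid to foreign shareholders of resident firms 26.2, interest received on holdings of foreign bonds 89.2; financial account: purchases of foreign government bonds by domestic residents 130.3; capital account: acquisition of foreign patents and trademarks (non-produced assets) 12.6.)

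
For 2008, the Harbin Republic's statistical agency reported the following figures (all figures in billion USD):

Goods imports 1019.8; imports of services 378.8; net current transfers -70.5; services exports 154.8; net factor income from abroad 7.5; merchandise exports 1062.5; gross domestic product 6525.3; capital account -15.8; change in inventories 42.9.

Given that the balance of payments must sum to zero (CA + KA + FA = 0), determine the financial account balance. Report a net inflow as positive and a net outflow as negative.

Goods balance = 1062.5 - 1019.8 = 42.7
Services balance = 154.8 - 378.8 = -224.0
Trade balance (goods + services) = 42.7 + (-224.0) = -181.3
Net primary income = 7.5
Net secondary income = -70.5
Current account = -181.3 + 7.5 + (-70.5) = -244.3
Financial account = -(-244.3 + (-15.8)) = 260.1

260.1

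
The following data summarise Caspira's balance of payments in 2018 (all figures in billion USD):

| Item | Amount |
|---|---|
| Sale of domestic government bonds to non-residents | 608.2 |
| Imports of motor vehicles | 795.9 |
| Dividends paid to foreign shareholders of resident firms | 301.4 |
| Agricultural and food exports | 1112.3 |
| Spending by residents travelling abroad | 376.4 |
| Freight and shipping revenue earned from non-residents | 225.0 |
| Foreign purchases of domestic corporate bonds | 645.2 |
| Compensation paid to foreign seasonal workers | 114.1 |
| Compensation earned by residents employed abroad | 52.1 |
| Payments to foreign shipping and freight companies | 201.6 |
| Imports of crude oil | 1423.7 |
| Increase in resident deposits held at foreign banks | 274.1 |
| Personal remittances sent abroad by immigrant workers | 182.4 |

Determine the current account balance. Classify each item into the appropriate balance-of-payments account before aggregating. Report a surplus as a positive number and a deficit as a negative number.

Goods: -795.9 + 1112.3 - 1423.7 = -1107.3
Services: -201.6 + 225.0 - 376.4 = -353.0
Primary income: -114.1 - 301.4 + 52.1 = -363.4
Secondary income: -182.4
Current account = (-1107.3) + (-353.0) + (-363.4) + (-182.4) = -2006.1
(Excluded from the current account — financial account: sale of domestic government bonds to non-residents 608.2, foreign purchases of domestic corporate bonds 645.2, increase in resident deposits held at foreign banks 274.1.)

-2006.1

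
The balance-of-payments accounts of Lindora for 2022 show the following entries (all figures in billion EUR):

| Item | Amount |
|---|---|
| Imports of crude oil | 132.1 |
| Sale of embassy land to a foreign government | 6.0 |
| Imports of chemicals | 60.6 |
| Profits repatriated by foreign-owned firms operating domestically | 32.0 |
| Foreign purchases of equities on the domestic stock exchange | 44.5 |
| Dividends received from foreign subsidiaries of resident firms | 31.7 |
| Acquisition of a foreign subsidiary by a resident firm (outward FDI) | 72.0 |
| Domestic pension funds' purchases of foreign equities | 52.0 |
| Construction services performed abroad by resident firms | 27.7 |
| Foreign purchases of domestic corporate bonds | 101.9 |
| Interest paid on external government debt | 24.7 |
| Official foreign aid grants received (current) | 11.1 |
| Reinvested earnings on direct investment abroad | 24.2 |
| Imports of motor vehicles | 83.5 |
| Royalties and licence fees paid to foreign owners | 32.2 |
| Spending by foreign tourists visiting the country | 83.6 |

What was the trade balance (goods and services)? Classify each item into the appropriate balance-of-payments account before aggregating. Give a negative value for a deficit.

-197.1

Goods: -60.6 - 83.5 - 132.1 = -276.2
Services: 83.6 + 27.7 - 32.2 = 79.1
Trade balance = -276.2 + 79.1 = -197.1
(Excluded from the trade balance — capital account: sale of embassy land to a foreign government 6.0; primary income: profits repatriated by foreign-owned firms operating domestically 32.0, dividends received from foreign subsidiaries of resident firms 31.7, interest paid on external government debt 24.7, reinvested earnings on direct investment abroad 24.2; financial account: foreign purchases of equities on the domestic stock exchange 44.5, acquisition of a foreign subsidiary by a resident firm (outward FDI) 72.0, domestic pension funds' purchases of foreign equities 52.0, foreign purchases of domestic corporate bonds 101.9; secondary income: official foreign aid grants received (current) 11.1.)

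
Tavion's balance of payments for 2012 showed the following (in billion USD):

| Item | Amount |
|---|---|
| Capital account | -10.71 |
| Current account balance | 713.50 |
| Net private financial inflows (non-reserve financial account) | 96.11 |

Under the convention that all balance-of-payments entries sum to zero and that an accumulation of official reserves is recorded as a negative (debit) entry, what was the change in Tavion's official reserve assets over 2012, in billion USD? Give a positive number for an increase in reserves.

798.90

Official reserve transactions balance = -(713.50 + (-10.71) + 96.11) = -798.90
An accumulation of reserves is recorded as a debit (negative entry), so the change in the stock of reserves is the negative of that balance.
Change in official reserves = -(-798.90) = 798.90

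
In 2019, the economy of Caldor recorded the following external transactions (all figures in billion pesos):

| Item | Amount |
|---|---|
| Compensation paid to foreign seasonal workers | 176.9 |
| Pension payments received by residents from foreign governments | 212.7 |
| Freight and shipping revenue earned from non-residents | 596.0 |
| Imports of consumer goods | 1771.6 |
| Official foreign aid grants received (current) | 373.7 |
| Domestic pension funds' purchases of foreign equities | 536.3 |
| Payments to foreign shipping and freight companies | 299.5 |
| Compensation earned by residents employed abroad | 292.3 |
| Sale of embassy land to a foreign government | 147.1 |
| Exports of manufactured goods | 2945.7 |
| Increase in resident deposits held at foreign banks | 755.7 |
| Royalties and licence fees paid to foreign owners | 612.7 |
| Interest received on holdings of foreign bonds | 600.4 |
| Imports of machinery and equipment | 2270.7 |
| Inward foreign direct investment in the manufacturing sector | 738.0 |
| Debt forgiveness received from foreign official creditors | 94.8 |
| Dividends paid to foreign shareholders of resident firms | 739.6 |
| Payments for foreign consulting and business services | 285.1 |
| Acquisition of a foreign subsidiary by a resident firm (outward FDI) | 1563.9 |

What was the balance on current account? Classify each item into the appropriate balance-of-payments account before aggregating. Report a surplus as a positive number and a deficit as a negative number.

Goods: -1771.6 + 2945.7 - 2270.7 = -1096.6
Services: -612.7 - 299.5 - 285.1 + 596.0 = -601.3
Primary income: -176.9 - 739.6 + 600.4 + 292.3 = -23.8
Secondary income: 212.7 + 373.7 = 586.4
Current account = (-1096.6) + (-601.3) + (-23.8) + 586.4 = -1135.3
(Excluded from the current account — financial account: domestic pension funds' purchases of foreign equities 536.3, increase in resident deposits held at foreign banks 755.7, inward foreign direct investment in the manufacturing sector 738.0, acquisition of a foreign subsidiary by a resident firm (outward FDI) 1563.9; capital account: sale of embassy land to a foreign government 147.1, debt forgiveness received from foreign official creditors 94.8.)

-1135.3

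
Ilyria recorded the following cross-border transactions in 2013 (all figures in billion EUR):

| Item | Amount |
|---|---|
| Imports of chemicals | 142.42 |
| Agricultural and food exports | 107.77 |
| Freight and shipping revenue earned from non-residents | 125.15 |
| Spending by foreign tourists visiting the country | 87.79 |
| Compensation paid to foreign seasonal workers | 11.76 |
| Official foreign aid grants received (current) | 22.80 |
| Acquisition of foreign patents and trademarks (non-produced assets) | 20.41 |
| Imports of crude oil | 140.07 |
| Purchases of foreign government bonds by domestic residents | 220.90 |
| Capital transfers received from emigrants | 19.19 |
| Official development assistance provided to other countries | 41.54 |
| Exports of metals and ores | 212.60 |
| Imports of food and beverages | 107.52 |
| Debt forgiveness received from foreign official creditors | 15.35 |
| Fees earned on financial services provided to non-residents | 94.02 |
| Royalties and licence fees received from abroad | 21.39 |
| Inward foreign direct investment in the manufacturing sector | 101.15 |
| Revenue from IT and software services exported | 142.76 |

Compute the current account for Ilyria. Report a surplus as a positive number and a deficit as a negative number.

Goods: -142.42 + 107.77 + 212.60 - 107.52 - 140.07 = -69.64
Services: 21.39 + 87.79 + 142.76 + 94.02 + 125.15 = 471.11
Primary income: -11.76
Secondary income: -41.54 + 22.80 = -18.74
Current account = (-69.64) + 471.11 + (-11.76) + (-18.74) = 370.97
(Excluded from the current account — capital account: acquisition of foreign patents and trademarks (non-produced assets) 20.41, capital transfers received from emigrants 19.19, debt forgiveness received from foreign official creditors 15.35; financial account: purchases of foreign government bonds by domestic residents 220.90, inward foreign direct investment in the manufacturing sector 101.15.)

370.97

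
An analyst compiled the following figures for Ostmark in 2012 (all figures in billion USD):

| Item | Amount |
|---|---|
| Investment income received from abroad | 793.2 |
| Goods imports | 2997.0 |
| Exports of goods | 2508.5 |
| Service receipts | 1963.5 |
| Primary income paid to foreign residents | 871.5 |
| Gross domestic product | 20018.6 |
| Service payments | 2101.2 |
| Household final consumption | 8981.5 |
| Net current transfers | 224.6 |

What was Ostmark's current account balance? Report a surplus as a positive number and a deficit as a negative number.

-479.9

Goods balance = 2508.5 - 2997.0 = -488.5
Services balance = 1963.5 - 2101.2 = -137.7
Trade balance (goods + services) = -488.5 + (-137.7) = -626.2
Net primary income = 793.2 - 871.5 = -78.3
Net secondary income = 224.6
Current account = -626.2 + (-78.3) + 224.6 = -479.9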